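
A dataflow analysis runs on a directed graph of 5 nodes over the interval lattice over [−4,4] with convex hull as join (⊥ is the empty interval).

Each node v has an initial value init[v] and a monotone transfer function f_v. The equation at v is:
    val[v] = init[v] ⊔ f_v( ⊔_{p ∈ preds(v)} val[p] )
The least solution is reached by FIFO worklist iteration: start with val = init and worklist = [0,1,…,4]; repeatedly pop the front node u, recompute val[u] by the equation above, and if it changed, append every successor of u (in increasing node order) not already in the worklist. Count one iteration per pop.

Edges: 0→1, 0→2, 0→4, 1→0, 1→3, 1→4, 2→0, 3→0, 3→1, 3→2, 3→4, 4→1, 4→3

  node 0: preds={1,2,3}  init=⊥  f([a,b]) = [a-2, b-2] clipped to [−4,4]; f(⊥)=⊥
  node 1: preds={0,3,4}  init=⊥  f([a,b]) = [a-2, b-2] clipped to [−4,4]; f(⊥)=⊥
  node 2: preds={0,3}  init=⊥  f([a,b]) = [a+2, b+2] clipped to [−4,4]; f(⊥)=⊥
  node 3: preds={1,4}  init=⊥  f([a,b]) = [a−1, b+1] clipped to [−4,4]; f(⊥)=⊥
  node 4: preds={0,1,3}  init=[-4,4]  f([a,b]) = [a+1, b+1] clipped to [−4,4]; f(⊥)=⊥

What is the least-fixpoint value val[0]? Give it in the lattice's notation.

[-4,2]

Worklist (10 pops):
  #1 pop 0: in=⊥ → ⊥ (no change)
  #2 pop 1: in=[-4,4] → [-4,2] (was ⊥); enqueue [0]
  #3 pop 2: in=⊥ → ⊥ (no change)
  #4 pop 3: in=[-4,4] → [-4,4] (was ⊥); enqueue [1,2]
  #5 pop 4: in=[-4,4] → [-4,4] (no change)
  #6 pop 0: in=[-4,4] → [-4,2] (was ⊥); enqueue [4]
  #7 pop 1: in=[-4,4] → [-4,2] (no change)
  #8 pop 2: in=[-4,4] → [-2,4] (was ⊥); enqueue [0]
  #9 pop 4: in=[-4,4] → [-4,4] (no change)
  #10 pop 0: in=[-4,4] → [-4,2] (no change)

Fixpoint:
  val[0] = [-4,2]
  val[1] = [-4,2]
  val[2] = [-2,4]
  val[3] = [-4,4]
  val[4] = [-4,4]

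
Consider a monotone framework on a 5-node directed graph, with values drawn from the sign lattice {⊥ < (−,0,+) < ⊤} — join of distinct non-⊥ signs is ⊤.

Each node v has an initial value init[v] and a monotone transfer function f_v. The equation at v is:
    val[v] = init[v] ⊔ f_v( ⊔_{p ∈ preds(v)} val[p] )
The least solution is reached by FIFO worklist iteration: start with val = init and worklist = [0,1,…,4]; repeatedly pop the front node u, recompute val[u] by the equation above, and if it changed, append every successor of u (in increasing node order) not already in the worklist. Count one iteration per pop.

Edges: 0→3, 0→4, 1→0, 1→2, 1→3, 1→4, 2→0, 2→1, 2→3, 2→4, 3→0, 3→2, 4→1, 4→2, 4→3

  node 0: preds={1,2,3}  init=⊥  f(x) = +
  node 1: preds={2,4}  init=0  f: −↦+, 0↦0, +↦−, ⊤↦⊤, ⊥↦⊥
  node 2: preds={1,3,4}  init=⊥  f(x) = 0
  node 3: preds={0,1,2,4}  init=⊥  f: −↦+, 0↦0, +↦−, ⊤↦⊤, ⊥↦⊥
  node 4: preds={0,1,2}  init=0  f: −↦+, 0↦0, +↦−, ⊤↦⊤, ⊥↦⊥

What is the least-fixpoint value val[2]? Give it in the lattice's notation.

Trace (11 dequeues):
  [1] u=0 | in 0 | out + | prev ⊥ | push {}
  [2] u=1 | in 0 | out 0 | ==
  [3] u=2 | in 0 | out 0 | prev ⊥ | push {0,1}
  [4] u=3 | in ⊤ | out ⊤ | prev ⊥ | push {2}
  [5] u=4 | in ⊤ | out ⊤ | prev 0 | push {3}
  [6] u=0 | in ⊤ | out + | ==
  [7] u=1 | in ⊤ | out ⊤ | prev 0 | push {0,4}
  [8] u=2 | in ⊤ | out 0 | ==
  [9] u=3 | in ⊤ | out ⊤ | ==
  [10] u=0 | in ⊤ | out + | ==
  [11] u=4 | in ⊤ | out ⊤ | ==

Converged values:
  [0] +
  [1] ⊤
  [2] 0
  [3] ⊤
  [4] ⊤

0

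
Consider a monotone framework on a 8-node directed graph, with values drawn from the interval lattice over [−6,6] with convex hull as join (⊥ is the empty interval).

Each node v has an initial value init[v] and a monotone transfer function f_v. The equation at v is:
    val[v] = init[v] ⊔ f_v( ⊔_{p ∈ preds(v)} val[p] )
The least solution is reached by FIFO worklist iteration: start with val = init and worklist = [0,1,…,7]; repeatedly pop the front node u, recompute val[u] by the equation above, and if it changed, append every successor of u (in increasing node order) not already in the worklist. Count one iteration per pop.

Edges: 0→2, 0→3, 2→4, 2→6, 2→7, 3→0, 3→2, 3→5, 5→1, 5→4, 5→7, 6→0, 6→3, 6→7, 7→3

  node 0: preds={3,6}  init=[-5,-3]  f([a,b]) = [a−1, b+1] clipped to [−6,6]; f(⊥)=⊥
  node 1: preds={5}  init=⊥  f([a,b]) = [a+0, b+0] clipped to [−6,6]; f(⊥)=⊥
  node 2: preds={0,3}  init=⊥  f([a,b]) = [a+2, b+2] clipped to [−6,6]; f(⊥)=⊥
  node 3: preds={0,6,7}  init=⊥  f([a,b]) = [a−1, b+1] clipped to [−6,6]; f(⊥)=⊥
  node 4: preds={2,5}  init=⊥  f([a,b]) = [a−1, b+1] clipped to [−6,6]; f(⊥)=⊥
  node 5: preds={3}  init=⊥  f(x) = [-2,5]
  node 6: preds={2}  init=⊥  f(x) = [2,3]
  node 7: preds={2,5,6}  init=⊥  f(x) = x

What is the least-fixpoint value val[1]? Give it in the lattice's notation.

Iteration log — 19 steps:
  step 1. node 0  ⊔preds=⊥  new=[-5,-3]  stable
  step 2. node 1  ⊔preds=⊥  new=⊥  stable
  step 3. node 2  ⊔preds=[-5,-3]  new=[-3,-1]  old=⊥  +wl: 
  step 4. node 3  ⊔preds=[-5,-3]  new=[-6,-2]  old=⊥  +wl: 0,2
  step 5. node 4  ⊔preds=[-3,-1]  new=[-4,0]  old=⊥  +wl: 
  step 6. node 5  ⊔preds=[-6,-2]  new=[-2,5]  old=⊥  +wl: 1,4
  step 7. node 6  ⊔preds=[-3,-1]  new=[2,3]  old=⊥  +wl: 3
  step 8. node 7  ⊔preds=[-3,5]  new=[-3,5]  old=⊥  +wl: 
  step 9. node 0  ⊔preds=[-6,3]  new=[-6,4]  old=[-5,-3]  +wl: 
  step 10. node 2  ⊔preds=[-6,4]  new=[-4,6]  old=[-3,-1]  +wl: 6,7
  step 11. node 1  ⊔preds=[-2,5]  new=[-2,5]  old=⊥  +wl: 
  step 12. node 4  ⊔preds=[-4,6]  new=[-5,6]  old=[-4,0]  +wl: 
  step 13. node 3  ⊔preds=[-6,5]  new=[-6,6]  old=[-6,-2]  +wl: 0,2,5
  step 14. node 6  ⊔preds=[-4,6]  new=[2,3]  stable
  step 15. node 7  ⊔preds=[-4,6]  new=[-4,6]  old=[-3,5]  +wl: 3
  step 16. node 0  ⊔preds=[-6,6]  new=[-6,6]  old=[-6,4]  +wl: 
  step 17. node 2  ⊔preds=[-6,6]  new=[-4,6]  stable
  step 18. node 5  ⊔preds=[-6,6]  new=[-2,5]  stable
  step 19. node 3  ⊔preds=[-6,6]  new=[-6,6]  stable

Least fixpoint reached:
  node 0: [-6,6]
  node 1: [-2,5]
  node 2: [-4,6]
  node 3: [-6,6]
  node 4: [-5,6]
  node 5: [-2,5]
  node 6: [2,3]
  node 7: [-4,6]

[-2,5]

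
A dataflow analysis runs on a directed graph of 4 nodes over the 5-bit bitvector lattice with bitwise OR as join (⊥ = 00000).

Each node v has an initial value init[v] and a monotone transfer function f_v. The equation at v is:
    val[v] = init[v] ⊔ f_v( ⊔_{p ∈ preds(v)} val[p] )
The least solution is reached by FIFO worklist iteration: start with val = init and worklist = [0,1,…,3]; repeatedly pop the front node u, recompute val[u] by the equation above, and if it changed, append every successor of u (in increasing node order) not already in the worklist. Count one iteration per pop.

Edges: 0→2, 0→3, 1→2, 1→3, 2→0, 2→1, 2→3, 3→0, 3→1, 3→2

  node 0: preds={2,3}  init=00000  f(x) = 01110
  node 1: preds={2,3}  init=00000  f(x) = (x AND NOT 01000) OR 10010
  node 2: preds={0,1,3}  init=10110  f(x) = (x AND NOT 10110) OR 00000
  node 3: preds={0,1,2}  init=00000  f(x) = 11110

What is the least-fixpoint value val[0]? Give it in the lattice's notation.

Trace (7 dequeues):
  [1] u=0 | in 10110 | out 01110 | prev 00000 | push {}
  [2] u=1 | in 10110 | out 10110 | prev 00000 | push {}
  [3] u=2 | in 11110 | out 11110 | prev 10110 | push {0,1}
  [4] u=3 | in 11110 | out 11110 | prev 00000 | push {2}
  [5] u=0 | in 11110 | out 01110 | ==
  [6] u=1 | in 11110 | out 10110 | ==
  [7] u=2 | in 11110 | out 11110 | ==

Converged values:
  [0] 01110
  [1] 10110
  [2] 11110
  [3] 11110

01110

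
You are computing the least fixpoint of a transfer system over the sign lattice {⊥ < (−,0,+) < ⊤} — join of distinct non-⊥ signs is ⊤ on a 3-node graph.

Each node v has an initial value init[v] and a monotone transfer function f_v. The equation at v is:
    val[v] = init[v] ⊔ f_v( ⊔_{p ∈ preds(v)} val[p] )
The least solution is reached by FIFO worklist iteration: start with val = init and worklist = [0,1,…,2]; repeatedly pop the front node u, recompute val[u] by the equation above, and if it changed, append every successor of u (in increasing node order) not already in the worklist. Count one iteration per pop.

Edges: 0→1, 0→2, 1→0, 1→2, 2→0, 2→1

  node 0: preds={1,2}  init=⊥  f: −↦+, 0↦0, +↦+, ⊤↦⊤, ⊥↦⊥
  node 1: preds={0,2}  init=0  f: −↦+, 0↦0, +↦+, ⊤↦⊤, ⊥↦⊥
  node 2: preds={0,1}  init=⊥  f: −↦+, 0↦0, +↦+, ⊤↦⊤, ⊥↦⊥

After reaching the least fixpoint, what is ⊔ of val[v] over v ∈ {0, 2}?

Trace (5 dequeues):
  [1] u=0 | in 0 | out 0 | prev ⊥ | push {}
  [2] u=1 | in 0 | out 0 | ==
  [3] u=2 | in 0 | out 0 | prev ⊥ | push {0,1}
  [4] u=0 | in 0 | out 0 | ==
  [5] u=1 | in 0 | out 0 | ==

Converged values:
  [0] 0
  [1] 0
  [2] 0

0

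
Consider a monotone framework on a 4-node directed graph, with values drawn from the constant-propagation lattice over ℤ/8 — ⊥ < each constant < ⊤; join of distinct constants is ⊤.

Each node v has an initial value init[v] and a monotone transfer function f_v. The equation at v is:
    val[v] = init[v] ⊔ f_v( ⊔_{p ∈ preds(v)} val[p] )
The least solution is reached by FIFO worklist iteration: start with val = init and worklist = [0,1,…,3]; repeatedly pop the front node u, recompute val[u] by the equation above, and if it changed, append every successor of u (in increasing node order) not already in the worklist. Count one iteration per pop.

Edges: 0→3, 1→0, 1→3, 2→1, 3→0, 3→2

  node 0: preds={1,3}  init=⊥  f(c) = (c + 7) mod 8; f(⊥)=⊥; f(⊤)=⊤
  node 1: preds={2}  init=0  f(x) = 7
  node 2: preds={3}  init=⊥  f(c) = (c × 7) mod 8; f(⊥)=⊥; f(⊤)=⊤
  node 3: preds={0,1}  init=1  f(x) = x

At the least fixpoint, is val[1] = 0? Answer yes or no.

Iteration log — 8 steps:
  step 1. node 0  ⊔preds=⊤  new=⊤  old=⊥  +wl: 
  step 2. node 1  ⊔preds=⊥  new=⊤  old=0  +wl: 0
  step 3. node 2  ⊔preds=1  new=7  old=⊥  +wl: 1
  step 4. node 3  ⊔preds=⊤  new=⊤  old=1  +wl: 2
  step 5. node 0  ⊔preds=⊤  new=⊤  stable
  step 6. node 1  ⊔preds=7  new=⊤  stable
  step 7. node 2  ⊔preds=⊤  new=⊤  old=7  +wl: 1
  step 8. node 1  ⊔preds=⊤  new=⊤  stable

Least fixpoint reached:
  node 0: ⊤
  node 1: ⊤
  node 2: ⊤
  node 3: ⊤

no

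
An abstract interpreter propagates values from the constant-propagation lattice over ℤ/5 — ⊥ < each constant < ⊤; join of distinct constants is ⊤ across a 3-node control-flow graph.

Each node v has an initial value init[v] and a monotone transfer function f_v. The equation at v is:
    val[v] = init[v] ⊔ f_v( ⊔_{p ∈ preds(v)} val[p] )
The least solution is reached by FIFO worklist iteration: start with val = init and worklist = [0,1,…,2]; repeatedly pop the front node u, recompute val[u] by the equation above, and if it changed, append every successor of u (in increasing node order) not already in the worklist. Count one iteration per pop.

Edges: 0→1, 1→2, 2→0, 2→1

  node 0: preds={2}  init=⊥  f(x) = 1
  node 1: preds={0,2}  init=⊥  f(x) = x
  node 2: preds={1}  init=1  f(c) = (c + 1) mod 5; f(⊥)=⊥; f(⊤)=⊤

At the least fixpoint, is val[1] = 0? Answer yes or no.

Worklist (6 pops):
  #1 pop 0: in=1 → 1 (was ⊥); enqueue []
  #2 pop 1: in=1 → 1 (was ⊥); enqueue []
  #3 pop 2: in=1 → ⊤ (was 1); enqueue [0,1]
  #4 pop 0: in=⊤ → 1 (no change)
  #5 pop 1: in=⊤ → ⊤ (was 1); enqueue [2]
  #6 pop 2: in=⊤ → ⊤ (no change)

Fixpoint:
  val[0] = 1
  val[1] = ⊤
  val[2] = ⊤

no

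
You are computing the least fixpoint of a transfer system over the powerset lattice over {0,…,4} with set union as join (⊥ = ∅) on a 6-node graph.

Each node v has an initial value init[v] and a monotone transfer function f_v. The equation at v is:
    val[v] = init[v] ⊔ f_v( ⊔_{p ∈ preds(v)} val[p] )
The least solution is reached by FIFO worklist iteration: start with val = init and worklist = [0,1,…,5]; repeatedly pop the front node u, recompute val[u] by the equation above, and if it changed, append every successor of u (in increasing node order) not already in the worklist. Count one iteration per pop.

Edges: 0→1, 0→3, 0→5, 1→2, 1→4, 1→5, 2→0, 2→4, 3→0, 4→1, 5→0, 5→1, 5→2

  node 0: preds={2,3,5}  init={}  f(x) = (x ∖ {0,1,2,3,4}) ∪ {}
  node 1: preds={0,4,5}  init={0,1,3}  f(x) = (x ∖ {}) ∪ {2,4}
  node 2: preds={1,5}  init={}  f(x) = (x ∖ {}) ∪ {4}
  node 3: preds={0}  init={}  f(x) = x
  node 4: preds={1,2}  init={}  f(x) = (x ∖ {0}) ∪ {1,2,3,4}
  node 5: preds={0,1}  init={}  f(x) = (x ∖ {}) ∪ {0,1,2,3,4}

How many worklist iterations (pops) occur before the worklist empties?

9

Trace (9 dequeues):
  [1] u=0 | in {} | out {} | ==
  [2] u=1 | in {} | out {0,1,2,3,4} | prev {0,1,3} | push {}
  [3] u=2 | in {0,1,2,3,4} | out {0,1,2,3,4} | prev {} | push {0}
  [4] u=3 | in {} | out {} | ==
  [5] u=4 | in {0,1,2,3,4} | out {1,2,3,4} | prev {} | push {1}
  [6] u=5 | in {0,1,2,3,4} | out {0,1,2,3,4} | prev {} | push {2}
  [7] u=0 | in {0,1,2,3,4} | out {} | ==
  [8] u=1 | in {0,1,2,3,4} | out {0,1,2,3,4} | ==
  [9] u=2 | in {0,1,2,3,4} | out {0,1,2,3,4} | ==

Converged values:
  [0] {}
  [1] {0,1,2,3,4}
  [2] {0,1,2,3,4}
  [3] {}
  [4] {1,2,3,4}
  [5] {0,1,2,3,4}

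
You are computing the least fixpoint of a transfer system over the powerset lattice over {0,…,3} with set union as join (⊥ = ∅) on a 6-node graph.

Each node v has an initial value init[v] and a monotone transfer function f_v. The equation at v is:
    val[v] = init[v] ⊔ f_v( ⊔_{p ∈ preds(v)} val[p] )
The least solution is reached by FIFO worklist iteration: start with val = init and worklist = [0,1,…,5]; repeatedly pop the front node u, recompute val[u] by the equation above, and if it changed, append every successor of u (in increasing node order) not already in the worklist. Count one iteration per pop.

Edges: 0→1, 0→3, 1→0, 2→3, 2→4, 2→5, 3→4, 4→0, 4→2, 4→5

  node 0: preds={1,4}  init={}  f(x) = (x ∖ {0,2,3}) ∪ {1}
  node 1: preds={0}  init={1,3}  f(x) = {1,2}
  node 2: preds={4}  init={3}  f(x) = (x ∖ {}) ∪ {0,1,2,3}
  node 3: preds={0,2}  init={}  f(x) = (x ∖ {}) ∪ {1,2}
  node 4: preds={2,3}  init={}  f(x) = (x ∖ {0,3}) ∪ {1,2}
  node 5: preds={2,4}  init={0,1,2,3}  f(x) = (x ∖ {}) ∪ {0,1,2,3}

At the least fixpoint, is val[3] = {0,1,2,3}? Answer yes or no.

yes

Worklist (8 pops):
  #1 pop 0: in={1,3} → {1} (was {}); enqueue []
  #2 pop 1: in={1} → {1,2,3} (was {1,3}); enqueue [0]
  #3 pop 2: in={} → {0,1,2,3} (was {3}); enqueue []
  #4 pop 3: in={0,1,2,3} → {0,1,2,3} (was {}); enqueue []
  #5 pop 4: in={0,1,2,3} → {1,2} (was {}); enqueue [2]
  #6 pop 5: in={0,1,2,3} → {0,1,2,3} (no change)
  #7 pop 0: in={1,2,3} → {1} (no change)
  #8 pop 2: in={1,2} → {0,1,2,3} (no change)

Fixpoint:
  val[0] = {1}
  val[1] = {1,2,3}
  val[2] = {0,1,2,3}
  val[3] = {0,1,2,3}
  val[4] = {1,2}
  val[5] = {0,1,2,3}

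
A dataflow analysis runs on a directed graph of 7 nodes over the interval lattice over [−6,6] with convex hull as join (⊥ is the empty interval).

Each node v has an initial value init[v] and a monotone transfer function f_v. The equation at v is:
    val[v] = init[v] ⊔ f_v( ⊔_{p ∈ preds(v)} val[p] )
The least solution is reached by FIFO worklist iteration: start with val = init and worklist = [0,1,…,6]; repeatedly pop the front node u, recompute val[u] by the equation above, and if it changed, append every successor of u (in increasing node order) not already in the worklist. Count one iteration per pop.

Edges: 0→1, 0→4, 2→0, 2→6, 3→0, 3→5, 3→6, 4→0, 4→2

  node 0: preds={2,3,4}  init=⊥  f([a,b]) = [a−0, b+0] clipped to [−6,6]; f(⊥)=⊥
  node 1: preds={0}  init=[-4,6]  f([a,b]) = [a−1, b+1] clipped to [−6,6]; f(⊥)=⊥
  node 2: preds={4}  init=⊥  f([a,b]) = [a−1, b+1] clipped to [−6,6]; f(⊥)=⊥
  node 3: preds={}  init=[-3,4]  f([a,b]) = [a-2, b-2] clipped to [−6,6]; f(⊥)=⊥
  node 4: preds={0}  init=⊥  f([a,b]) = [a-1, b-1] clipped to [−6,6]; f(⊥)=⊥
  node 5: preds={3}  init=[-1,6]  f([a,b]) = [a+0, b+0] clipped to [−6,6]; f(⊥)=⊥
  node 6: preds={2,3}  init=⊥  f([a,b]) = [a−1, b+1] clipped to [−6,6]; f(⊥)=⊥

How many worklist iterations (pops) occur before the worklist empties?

Iteration log — 21 steps:
  step 1. node 0  ⊔preds=[-3,4]  new=[-3,4]  old=⊥  +wl: 
  step 2. node 1  ⊔preds=[-3,4]  new=[-4,6]  stable
  step 3. node 2  ⊔preds=⊥  new=⊥  stable
  step 4. node 3  ⊔preds=⊥  new=[-3,4]  stable
  step 5. node 4  ⊔preds=[-3,4]  new=[-4,3]  old=⊥  +wl: 0,2
  step 6. node 5  ⊔preds=[-3,4]  new=[-3,6]  old=[-1,6]  +wl: 
  step 7. node 6  ⊔preds=[-3,4]  new=[-4,5]  old=⊥  +wl: 
  step 8. node 0  ⊔preds=[-4,4]  new=[-4,4]  old=[-3,4]  +wl: 1,4
  step 9. node 2  ⊔preds=[-4,3]  new=[-5,4]  old=⊥  +wl: 0,6
  step 10. node 1  ⊔preds=[-4,4]  new=[-5,6]  old=[-4,6]  +wl: 
  step 11. node 4  ⊔preds=[-4,4]  new=[-5,3]  old=[-4,3]  +wl: 2
  step 12. node 0  ⊔preds=[-5,4]  new=[-5,4]  old=[-4,4]  +wl: 1,4
  step 13. node 6  ⊔preds=[-5,4]  new=[-6,5]  old=[-4,5]  +wl: 
  step 14. node 2  ⊔preds=[-5,3]  new=[-6,4]  old=[-5,4]  +wl: 0,6
  step 15. node 1  ⊔preds=[-5,4]  new=[-6,6]  old=[-5,6]  +wl: 
  step 16. node 4  ⊔preds=[-5,4]  new=[-6,3]  old=[-5,3]  +wl: 2
  step 17. node 0  ⊔preds=[-6,4]  new=[-6,4]  old=[-5,4]  +wl: 1,4
  step 18. node 6  ⊔preds=[-6,4]  new=[-6,5]  stable
  step 19. node 2  ⊔preds=[-6,3]  new=[-6,4]  stable
  step 20. node 1  ⊔preds=[-6,4]  new=[-6,6]  stable
  step 21. node 4  ⊔preds=[-6,4]  new=[-6,3]  stable

Least fixpoint reached:
  node 0: [-6,4]
  node 1: [-6,6]
  node 2: [-6,4]
  node 3: [-3,4]
  node 4: [-6,3]
  node 5: [-3,6]
  node 6: [-6,5]

21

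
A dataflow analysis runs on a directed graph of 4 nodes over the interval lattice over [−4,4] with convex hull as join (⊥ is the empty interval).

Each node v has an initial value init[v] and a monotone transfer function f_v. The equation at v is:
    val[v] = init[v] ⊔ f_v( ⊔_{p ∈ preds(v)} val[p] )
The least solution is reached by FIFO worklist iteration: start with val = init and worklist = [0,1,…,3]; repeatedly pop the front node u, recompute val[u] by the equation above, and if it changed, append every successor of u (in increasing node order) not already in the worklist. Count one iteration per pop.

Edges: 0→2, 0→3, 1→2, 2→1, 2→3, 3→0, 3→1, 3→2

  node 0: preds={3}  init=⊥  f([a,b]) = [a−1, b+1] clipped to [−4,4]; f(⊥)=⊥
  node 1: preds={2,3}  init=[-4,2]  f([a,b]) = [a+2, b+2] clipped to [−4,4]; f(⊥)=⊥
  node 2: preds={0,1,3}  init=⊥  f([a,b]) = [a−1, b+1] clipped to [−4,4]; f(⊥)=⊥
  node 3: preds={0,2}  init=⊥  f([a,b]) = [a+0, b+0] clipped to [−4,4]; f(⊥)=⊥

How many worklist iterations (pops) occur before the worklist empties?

Iteration log — 11 steps:
  step 1. node 0  ⊔preds=⊥  new=⊥  stable
  step 2. node 1  ⊔preds=⊥  new=[-4,2]  stable
  step 3. node 2  ⊔preds=[-4,2]  new=[-4,3]  old=⊥  +wl: 1
  step 4. node 3  ⊔preds=[-4,3]  new=[-4,3]  old=⊥  +wl: 0,2
  step 5. node 1  ⊔preds=[-4,3]  new=[-4,4]  old=[-4,2]  +wl: 
  step 6. node 0  ⊔preds=[-4,3]  new=[-4,4]  old=⊥  +wl: 3
  step 7. node 2  ⊔preds=[-4,4]  new=[-4,4]  old=[-4,3]  +wl: 1
  step 8. node 3  ⊔preds=[-4,4]  new=[-4,4]  old=[-4,3]  +wl: 0,2
  step 9. node 1  ⊔preds=[-4,4]  new=[-4,4]  stable
  step 10. node 0  ⊔preds=[-4,4]  new=[-4,4]  stable
  step 11. node 2  ⊔preds=[-4,4]  new=[-4,4]  stable

Least fixpoint reached:
  node 0: [-4,4]
  node 1: [-4,4]
  node 2: [-4,4]
  node 3: [-4,4]

11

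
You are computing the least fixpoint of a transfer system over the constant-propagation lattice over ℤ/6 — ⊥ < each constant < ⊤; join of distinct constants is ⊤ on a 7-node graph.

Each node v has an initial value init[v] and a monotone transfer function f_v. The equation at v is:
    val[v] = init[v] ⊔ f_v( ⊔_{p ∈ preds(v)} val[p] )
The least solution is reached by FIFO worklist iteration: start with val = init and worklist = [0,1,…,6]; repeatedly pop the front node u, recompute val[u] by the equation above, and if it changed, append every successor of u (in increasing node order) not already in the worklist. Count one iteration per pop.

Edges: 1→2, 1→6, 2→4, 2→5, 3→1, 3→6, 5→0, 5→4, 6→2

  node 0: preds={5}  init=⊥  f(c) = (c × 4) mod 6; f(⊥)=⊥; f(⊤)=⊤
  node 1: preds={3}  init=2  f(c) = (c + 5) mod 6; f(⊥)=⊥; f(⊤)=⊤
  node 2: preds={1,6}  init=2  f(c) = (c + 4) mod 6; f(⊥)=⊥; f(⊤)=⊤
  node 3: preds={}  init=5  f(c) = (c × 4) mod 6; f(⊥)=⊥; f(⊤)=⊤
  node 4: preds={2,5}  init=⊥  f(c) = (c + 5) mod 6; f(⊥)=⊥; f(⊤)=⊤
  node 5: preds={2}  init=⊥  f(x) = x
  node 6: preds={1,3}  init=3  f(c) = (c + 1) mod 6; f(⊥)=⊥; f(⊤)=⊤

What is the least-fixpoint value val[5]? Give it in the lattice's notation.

⊤

Trace (10 dequeues):
  [1] u=0 | in ⊥ | out ⊥ | ==
  [2] u=1 | in 5 | out ⊤ | prev 2 | push {}
  [3] u=2 | in ⊤ | out ⊤ | prev 2 | push {}
  [4] u=3 | in ⊥ | out 5 | ==
  [5] u=4 | in ⊤ | out ⊤ | prev ⊥ | push {}
  [6] u=5 | in ⊤ | out ⊤ | prev ⊥ | push {0,4}
  [7] u=6 | in ⊤ | out ⊤ | prev 3 | push {2}
  [8] u=0 | in ⊤ | out ⊤ | prev ⊥ | push {}
  [9] u=4 | in ⊤ | out ⊤ | ==
  [10] u=2 | in ⊤ | out ⊤ | ==

Converged values:
  [0] ⊤
  [1] ⊤
  [2] ⊤
  [3] 5
  [4] ⊤
  [5] ⊤
  [6] ⊤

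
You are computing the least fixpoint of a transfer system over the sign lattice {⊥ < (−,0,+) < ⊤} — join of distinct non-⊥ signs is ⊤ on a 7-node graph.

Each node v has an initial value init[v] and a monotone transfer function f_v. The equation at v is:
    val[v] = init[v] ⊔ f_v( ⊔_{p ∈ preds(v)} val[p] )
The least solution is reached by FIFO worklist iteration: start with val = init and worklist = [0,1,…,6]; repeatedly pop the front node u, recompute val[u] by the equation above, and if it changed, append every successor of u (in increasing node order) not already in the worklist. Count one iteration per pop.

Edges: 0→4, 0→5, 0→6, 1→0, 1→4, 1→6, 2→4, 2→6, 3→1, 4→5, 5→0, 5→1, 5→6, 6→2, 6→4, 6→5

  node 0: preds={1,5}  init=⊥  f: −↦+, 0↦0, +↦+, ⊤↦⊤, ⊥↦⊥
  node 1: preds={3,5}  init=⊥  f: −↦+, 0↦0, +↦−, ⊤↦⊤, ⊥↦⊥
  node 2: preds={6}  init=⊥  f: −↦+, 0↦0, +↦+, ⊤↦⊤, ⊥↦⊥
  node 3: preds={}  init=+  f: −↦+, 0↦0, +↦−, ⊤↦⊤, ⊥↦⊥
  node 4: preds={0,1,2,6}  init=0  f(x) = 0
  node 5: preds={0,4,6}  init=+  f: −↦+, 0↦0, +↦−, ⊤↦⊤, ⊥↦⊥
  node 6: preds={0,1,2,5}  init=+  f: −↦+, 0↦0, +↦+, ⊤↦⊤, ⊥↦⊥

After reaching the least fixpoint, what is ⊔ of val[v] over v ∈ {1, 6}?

Trace (14 dequeues):
  [1] u=0 | in + | out + | prev ⊥ | push {}
  [2] u=1 | in + | out − | prev ⊥ | push {0}
  [3] u=2 | in + | out + | prev ⊥ | push {}
  [4] u=3 | in ⊥ | out + | ==
  [5] u=4 | in ⊤ | out 0 | ==
  [6] u=5 | in ⊤ | out ⊤ | prev + | push {1}
  [7] u=6 | in ⊤ | out ⊤ | prev + | push {2,4,5}
  [8] u=0 | in ⊤ | out ⊤ | prev + | push {6}
  [9] u=1 | in ⊤ | out ⊤ | prev − | push {0}
  [10] u=2 | in ⊤ | out ⊤ | prev + | push {}
  [11] u=4 | in ⊤ | out 0 | ==
  [12] u=5 | in ⊤ | out ⊤ | ==
  [13] u=6 | in ⊤ | out ⊤ | ==
  [14] u=0 | in ⊤ | out ⊤ | ==

Converged values:
  [0] ⊤
  [1] ⊤
  [2] ⊤
  [3] +
  [4] 0
  [5] ⊤
  [6] ⊤

⊤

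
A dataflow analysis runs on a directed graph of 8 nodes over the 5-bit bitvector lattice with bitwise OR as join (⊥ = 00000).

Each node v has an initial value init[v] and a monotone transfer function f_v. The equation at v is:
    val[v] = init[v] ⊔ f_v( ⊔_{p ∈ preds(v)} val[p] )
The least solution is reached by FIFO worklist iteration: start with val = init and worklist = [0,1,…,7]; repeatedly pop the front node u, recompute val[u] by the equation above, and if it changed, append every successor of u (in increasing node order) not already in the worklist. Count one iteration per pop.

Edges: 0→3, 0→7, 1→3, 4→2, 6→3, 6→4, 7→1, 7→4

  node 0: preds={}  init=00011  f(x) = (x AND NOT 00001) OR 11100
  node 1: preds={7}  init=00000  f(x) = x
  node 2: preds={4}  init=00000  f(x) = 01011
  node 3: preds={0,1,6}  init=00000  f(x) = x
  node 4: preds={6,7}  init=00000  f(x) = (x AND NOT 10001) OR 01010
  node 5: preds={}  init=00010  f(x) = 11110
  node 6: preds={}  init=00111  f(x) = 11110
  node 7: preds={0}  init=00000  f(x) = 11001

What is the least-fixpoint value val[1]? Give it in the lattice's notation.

11001

Worklist (13 pops):
  #1 pop 0: in=00000 → 11111 (was 00011); enqueue []
  #2 pop 1: in=00000 → 00000 (no change)
  #3 pop 2: in=00000 → 01011 (was 00000); enqueue []
  #4 pop 3: in=11111 → 11111 (was 00000); enqueue []
  #5 pop 4: in=00111 → 01110 (was 00000); enqueue [2]
  #6 pop 5: in=00000 → 11110 (was 00010); enqueue []
  #7 pop 6: in=00000 → 11111 (was 00111); enqueue [3,4]
  #8 pop 7: in=11111 → 11001 (was 00000); enqueue [1]
  #9 pop 2: in=01110 → 01011 (no change)
  #10 pop 3: in=11111 → 11111 (no change)
  #11 pop 4: in=11111 → 01110 (no change)
  #12 pop 1: in=11001 → 11001 (was 00000); enqueue [3]
  #13 pop 3: in=11111 → 11111 (no change)

Fixpoint:
  val[0] = 11111
  val[1] = 11001
  val[2] = 01011
  val[3] = 11111
  val[4] = 01110
  val[5] = 11110
  val[6] = 11111
  val[7] = 11001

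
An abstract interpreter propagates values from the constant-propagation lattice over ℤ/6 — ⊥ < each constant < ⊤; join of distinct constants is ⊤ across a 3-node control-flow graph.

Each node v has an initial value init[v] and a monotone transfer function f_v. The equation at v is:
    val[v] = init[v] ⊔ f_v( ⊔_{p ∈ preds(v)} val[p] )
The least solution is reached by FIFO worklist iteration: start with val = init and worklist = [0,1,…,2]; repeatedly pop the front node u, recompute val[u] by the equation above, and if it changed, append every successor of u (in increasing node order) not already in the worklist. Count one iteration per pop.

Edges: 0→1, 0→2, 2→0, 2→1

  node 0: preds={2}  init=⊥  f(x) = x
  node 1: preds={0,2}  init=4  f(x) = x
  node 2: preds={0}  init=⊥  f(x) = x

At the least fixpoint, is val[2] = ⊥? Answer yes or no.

Worklist (3 pops):
  #1 pop 0: in=⊥ → ⊥ (no change)
  #2 pop 1: in=⊥ → 4 (no change)
  #3 pop 2: in=⊥ → ⊥ (no change)

Fixpoint:
  val[0] = ⊥
  val[1] = 4
  val[2] = ⊥

yes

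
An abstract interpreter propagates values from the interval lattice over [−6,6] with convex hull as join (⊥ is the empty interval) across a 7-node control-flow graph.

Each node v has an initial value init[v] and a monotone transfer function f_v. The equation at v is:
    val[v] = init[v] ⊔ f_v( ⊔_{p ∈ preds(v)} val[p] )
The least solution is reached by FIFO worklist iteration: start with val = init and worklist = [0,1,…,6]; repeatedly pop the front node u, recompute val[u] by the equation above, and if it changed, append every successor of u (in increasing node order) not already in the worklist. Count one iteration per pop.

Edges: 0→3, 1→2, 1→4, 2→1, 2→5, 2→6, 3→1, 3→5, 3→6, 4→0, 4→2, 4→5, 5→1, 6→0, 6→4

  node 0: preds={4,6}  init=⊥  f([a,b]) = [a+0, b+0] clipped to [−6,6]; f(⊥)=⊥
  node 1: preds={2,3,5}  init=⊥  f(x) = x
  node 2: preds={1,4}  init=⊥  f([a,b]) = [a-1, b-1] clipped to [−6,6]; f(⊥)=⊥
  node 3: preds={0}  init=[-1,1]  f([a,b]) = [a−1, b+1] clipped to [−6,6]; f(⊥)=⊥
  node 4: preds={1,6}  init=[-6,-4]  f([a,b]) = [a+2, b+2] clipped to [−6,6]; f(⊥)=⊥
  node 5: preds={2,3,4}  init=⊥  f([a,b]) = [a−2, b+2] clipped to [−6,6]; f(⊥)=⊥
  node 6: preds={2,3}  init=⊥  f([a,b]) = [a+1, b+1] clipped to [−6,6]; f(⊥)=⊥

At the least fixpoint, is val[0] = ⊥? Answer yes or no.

no

Iteration log — 26 steps:
  step 1. node 0  ⊔preds=[-6,-4]  new=[-6,-4]  old=⊥  +wl: 
  step 2. node 1  ⊔preds=[-1,1]  new=[-1,1]  old=⊥  +wl: 
  step 3. node 2  ⊔preds=[-6,1]  new=[-6,0]  old=⊥  +wl: 1
  step 4. node 3  ⊔preds=[-6,-4]  new=[-6,1]  old=[-1,1]  +wl: 
  step 5. node 4  ⊔preds=[-1,1]  new=[-6,3]  old=[-6,-4]  +wl: 0,2
  step 6. node 5  ⊔preds=[-6,3]  new=[-6,5]  old=⊥  +wl: 
  step 7. node 6  ⊔preds=[-6,1]  new=[-5,2]  old=⊥  +wl: 4
  step 8. node 1  ⊔preds=[-6,5]  new=[-6,5]  old=[-1,1]  +wl: 
  step 9. node 0  ⊔preds=[-6,3]  new=[-6,3]  old=[-6,-4]  +wl: 3
  step 10. node 2  ⊔preds=[-6,5]  new=[-6,4]  old=[-6,0]  +wl: 1,5,6
  step 11. node 4  ⊔preds=[-6,5]  new=[-6,6]  old=[-6,3]  +wl: 0,2
  step 12. node 3  ⊔preds=[-6,3]  new=[-6,4]  old=[-6,1]  +wl: 
  step 13. node 1  ⊔preds=[-6,5]  new=[-6,5]  stable
  step 14. node 5  ⊔preds=[-6,6]  new=[-6,6]  old=[-6,5]  +wl: 1
  step 15. node 6  ⊔preds=[-6,4]  new=[-5,5]  old=[-5,2]  +wl: 4
  step 16. node 0  ⊔preds=[-6,6]  new=[-6,6]  old=[-6,3]  +wl: 3
  step 17. node 2  ⊔preds=[-6,6]  new=[-6,5]  old=[-6,4]  +wl: 5,6
  step 18. node 1  ⊔preds=[-6,6]  new=[-6,6]  old=[-6,5]  +wl: 2
  step 19. node 4  ⊔preds=[-6,6]  new=[-6,6]  stable
  step 20. node 3  ⊔preds=[-6,6]  new=[-6,6]  old=[-6,4]  +wl: 1
  step 21. node 5  ⊔preds=[-6,6]  new=[-6,6]  stable
  step 22. node 6  ⊔preds=[-6,6]  new=[-5,6]  old=[-5,5]  +wl: 0,4
  step 23. node 2  ⊔preds=[-6,6]  new=[-6,5]  stable
  step 24. node 1  ⊔preds=[-6,6]  new=[-6,6]  stable
  step 25. node 0  ⊔preds=[-6,6]  new=[-6,6]  stable
  step 26. node 4  ⊔preds=[-6,6]  new=[-6,6]  stable

Least fixpoint reached:
  node 0: [-6,6]
  node 1: [-6,6]
  node 2: [-6,5]
  node 3: [-6,6]
  node 4: [-6,6]
  node 5: [-6,6]
  node 6: [-5,6]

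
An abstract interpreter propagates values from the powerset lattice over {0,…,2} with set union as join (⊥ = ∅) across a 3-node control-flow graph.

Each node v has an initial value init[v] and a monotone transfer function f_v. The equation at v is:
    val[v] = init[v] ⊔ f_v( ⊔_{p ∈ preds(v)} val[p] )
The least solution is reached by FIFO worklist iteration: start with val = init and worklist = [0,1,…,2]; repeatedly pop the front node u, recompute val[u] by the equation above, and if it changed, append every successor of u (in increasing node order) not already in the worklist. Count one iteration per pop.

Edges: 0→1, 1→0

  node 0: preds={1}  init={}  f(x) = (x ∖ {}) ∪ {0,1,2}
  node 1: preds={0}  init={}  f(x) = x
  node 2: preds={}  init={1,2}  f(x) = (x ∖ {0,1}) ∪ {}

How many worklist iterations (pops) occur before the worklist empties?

4

Iteration log — 4 steps:
  step 1. node 0  ⊔preds={}  new={0,1,2}  old={}  +wl: 
  step 2. node 1  ⊔preds={0,1,2}  new={0,1,2}  old={}  +wl: 0
  step 3. node 2  ⊔preds={}  new={1,2}  stable
  step 4. node 0  ⊔preds={0,1,2}  new={0,1,2}  stable

Least fixpoint reached:
  node 0: {0,1,2}
  node 1: {0,1,2}
  node 2: {1,2}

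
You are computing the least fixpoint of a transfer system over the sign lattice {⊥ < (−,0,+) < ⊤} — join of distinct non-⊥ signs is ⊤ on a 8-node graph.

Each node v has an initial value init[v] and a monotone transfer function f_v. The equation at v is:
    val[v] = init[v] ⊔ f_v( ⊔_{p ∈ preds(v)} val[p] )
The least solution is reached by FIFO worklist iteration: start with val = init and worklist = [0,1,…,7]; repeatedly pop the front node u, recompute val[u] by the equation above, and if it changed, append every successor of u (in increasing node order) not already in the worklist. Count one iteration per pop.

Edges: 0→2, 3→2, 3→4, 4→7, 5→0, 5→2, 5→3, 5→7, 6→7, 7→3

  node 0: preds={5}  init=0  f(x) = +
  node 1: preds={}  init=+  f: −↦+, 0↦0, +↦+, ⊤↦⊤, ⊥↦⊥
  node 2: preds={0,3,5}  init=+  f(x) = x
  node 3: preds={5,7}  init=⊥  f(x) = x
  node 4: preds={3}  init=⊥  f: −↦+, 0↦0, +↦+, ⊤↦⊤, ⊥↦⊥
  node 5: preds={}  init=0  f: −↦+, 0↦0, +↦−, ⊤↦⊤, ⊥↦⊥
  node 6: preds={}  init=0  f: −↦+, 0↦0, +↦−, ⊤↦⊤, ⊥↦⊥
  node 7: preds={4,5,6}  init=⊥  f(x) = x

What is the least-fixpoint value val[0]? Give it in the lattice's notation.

Trace (10 dequeues):
  [1] u=0 | in 0 | out ⊤ | prev 0 | push {}
  [2] u=1 | in ⊥ | out + | ==
  [3] u=2 | in ⊤ | out ⊤ | prev + | push {}
  [4] u=3 | in 0 | out 0 | prev ⊥ | push {2}
  [5] u=4 | in 0 | out 0 | prev ⊥ | push {}
  [6] u=5 | in ⊥ | out 0 | ==
  [7] u=6 | in ⊥ | out 0 | ==
  [8] u=7 | in 0 | out 0 | prev ⊥ | push {3}
  [9] u=2 | in ⊤ | out ⊤ | ==
  [10] u=3 | in 0 | out 0 | ==

Converged values:
  [0] ⊤
  [1] +
  [2] ⊤
  [3] 0
  [4] 0
  [5] 0
  [6] 0
  [7] 0

⊤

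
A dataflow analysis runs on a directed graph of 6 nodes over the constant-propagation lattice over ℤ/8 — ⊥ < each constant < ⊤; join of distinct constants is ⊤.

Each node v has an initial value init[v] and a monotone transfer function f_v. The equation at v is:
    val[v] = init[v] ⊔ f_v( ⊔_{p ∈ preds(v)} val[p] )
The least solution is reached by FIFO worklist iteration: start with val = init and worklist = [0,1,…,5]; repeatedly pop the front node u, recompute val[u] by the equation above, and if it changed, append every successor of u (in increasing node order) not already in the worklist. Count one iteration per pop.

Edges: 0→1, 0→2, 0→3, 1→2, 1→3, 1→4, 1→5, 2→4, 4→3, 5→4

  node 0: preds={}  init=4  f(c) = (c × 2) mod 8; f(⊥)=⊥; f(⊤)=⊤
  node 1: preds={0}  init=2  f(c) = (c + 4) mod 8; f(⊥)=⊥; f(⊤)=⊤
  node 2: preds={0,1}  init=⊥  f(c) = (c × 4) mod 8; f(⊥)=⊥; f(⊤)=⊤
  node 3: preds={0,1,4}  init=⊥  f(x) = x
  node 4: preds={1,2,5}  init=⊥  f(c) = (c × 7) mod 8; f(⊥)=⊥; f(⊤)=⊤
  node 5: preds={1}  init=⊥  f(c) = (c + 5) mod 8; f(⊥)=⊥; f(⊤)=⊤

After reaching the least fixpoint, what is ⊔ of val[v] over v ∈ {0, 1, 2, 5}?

⊤

Iteration log — 8 steps:
  step 1. node 0  ⊔preds=⊥  new=4  stable
  step 2. node 1  ⊔preds=4  new=⊤  old=2  +wl: 
  step 3. node 2  ⊔preds=⊤  new=⊤  old=⊥  +wl: 
  step 4. node 3  ⊔preds=⊤  new=⊤  old=⊥  +wl: 
  step 5. node 4  ⊔preds=⊤  new=⊤  old=⊥  +wl: 3
  step 6. node 5  ⊔preds=⊤  new=⊤  old=⊥  +wl: 4
  step 7. node 3  ⊔preds=⊤  new=⊤  stable
  step 8. node 4  ⊔preds=⊤  new=⊤  stable

Least fixpoint reached:
  node 0: 4
  node 1: ⊤
  node 2: ⊤
  node 3: ⊤
  node 4: ⊤
  node 5: ⊤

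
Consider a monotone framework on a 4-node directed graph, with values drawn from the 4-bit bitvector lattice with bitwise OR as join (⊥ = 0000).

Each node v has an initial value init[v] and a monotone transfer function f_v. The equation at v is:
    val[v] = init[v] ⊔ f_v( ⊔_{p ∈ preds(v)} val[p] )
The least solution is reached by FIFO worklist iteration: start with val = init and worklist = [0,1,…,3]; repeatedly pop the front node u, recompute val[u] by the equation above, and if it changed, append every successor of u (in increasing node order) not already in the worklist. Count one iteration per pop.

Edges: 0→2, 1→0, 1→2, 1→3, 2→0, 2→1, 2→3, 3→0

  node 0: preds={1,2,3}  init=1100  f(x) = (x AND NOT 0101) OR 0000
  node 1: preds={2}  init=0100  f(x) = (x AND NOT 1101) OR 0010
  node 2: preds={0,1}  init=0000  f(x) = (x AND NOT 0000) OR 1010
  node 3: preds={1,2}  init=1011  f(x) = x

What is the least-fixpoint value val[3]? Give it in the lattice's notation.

1111

Worklist (6 pops):
  #1 pop 0: in=1111 → 1110 (was 1100); enqueue []
  #2 pop 1: in=0000 → 0110 (was 0100); enqueue [0]
  #3 pop 2: in=1110 → 1110 (was 0000); enqueue [1]
  #4 pop 3: in=1110 → 1111 (was 1011); enqueue []
  #5 pop 0: in=1111 → 1110 (no change)
  #6 pop 1: in=1110 → 0110 (no change)

Fixpoint:
  val[0] = 1110
  val[1] = 0110
  val[2] = 1110
  val[3] = 1111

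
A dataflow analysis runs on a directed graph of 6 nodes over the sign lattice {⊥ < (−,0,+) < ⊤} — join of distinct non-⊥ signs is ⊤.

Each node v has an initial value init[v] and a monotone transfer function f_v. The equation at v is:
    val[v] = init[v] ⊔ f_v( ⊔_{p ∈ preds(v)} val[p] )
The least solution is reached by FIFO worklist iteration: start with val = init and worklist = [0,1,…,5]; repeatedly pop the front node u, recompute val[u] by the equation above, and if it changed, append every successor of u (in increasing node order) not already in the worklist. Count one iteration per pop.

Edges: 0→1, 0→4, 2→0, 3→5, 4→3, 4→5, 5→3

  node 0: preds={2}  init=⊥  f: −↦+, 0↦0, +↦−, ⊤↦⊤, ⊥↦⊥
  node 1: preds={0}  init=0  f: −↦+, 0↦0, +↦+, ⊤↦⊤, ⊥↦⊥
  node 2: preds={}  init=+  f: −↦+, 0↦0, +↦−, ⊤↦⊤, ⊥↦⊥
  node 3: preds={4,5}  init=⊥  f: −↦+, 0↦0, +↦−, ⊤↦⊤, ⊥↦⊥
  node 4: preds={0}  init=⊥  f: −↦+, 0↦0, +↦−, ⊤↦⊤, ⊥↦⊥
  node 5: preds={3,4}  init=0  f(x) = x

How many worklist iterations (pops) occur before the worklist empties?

Iteration log — 8 steps:
  step 1. node 0  ⊔preds=+  new=−  old=⊥  +wl: 
  step 2. node 1  ⊔preds=−  new=⊤  old=0  +wl: 
  step 3. node 2  ⊔preds=⊥  new=+  stable
  step 4. node 3  ⊔preds=0  new=0  old=⊥  +wl: 
  step 5. node 4  ⊔preds=−  new=+  old=⊥  +wl: 3
  step 6. node 5  ⊔preds=⊤  new=⊤  old=0  +wl: 
  step 7. node 3  ⊔preds=⊤  new=⊤  old=0  +wl: 5
  step 8. node 5  ⊔preds=⊤  new=⊤  stable

Least fixpoint reached:
  node 0: −
  node 1: ⊤
  node 2: +
  node 3: ⊤
  node 4: +
  node 5: ⊤

8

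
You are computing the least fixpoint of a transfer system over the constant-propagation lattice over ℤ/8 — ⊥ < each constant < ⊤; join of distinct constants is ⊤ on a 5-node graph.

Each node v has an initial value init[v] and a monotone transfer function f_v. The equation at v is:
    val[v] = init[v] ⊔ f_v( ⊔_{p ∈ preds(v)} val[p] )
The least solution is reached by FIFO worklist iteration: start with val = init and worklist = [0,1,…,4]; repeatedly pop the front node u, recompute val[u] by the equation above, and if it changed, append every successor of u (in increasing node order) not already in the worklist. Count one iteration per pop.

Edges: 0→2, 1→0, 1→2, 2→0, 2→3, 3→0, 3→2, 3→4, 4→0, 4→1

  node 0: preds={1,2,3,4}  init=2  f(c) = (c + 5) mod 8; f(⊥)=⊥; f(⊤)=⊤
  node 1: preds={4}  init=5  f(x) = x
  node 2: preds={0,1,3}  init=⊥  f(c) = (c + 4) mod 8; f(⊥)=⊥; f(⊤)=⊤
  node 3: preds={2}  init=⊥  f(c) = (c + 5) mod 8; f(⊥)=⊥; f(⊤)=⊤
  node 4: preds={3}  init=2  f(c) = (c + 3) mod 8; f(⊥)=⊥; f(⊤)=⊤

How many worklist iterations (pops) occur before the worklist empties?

Trace (8 dequeues):
  [1] u=0 | in ⊤ | out ⊤ | prev 2 | push {}
  [2] u=1 | in 2 | out ⊤ | prev 5 | push {0}
  [3] u=2 | in ⊤ | out ⊤ | prev ⊥ | push {}
  [4] u=3 | in ⊤ | out ⊤ | prev ⊥ | push {2}
  [5] u=4 | in ⊤ | out ⊤ | prev 2 | push {1}
  [6] u=0 | in ⊤ | out ⊤ | ==
  [7] u=2 | in ⊤ | out ⊤ | ==
  [8] u=1 | in ⊤ | out ⊤ | ==

Converged values:
  [0] ⊤
  [1] ⊤
  [2] ⊤
  [3] ⊤
  [4] ⊤

8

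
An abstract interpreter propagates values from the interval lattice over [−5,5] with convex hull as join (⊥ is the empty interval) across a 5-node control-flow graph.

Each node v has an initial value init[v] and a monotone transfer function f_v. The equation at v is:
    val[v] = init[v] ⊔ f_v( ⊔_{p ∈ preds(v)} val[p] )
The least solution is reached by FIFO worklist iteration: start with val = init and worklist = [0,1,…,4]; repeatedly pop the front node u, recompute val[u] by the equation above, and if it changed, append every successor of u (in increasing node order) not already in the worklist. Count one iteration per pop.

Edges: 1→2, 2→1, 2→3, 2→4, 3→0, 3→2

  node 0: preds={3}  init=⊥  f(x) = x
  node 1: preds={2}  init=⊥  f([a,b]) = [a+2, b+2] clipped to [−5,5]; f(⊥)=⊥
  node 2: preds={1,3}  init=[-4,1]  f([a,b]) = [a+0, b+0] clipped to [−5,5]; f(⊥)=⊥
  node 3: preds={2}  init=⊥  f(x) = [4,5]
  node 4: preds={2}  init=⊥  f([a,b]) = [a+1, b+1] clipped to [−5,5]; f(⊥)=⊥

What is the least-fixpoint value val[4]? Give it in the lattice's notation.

[-3,5]

Iteration log — 11 steps:
  step 1. node 0  ⊔preds=⊥  new=⊥  stable
  step 2. node 1  ⊔preds=[-4,1]  new=[-2,3]  old=⊥  +wl: 
  step 3. node 2  ⊔preds=[-2,3]  new=[-4,3]  old=[-4,1]  +wl: 1
  step 4. node 3  ⊔preds=[-4,3]  new=[4,5]  old=⊥  +wl: 0,2
  step 5. node 4  ⊔preds=[-4,3]  new=[-3,4]  old=⊥  +wl: 
  step 6. node 1  ⊔preds=[-4,3]  new=[-2,5]  old=[-2,3]  +wl: 
  step 7. node 0  ⊔preds=[4,5]  new=[4,5]  old=⊥  +wl: 
  step 8. node 2  ⊔preds=[-2,5]  new=[-4,5]  old=[-4,3]  +wl: 1,3,4
  step 9. node 1  ⊔preds=[-4,5]  new=[-2,5]  stable
  step 10. node 3  ⊔preds=[-4,5]  new=[4,5]  stable
  step 11. node 4  ⊔preds=[-4,5]  new=[-3,5]  old=[-3,4]  +wl: 

Least fixpoint reached:
  node 0: [4,5]
  node 1: [-2,5]
  node 2: [-4,5]
  node 3: [4,5]
  node 4: [-3,5]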